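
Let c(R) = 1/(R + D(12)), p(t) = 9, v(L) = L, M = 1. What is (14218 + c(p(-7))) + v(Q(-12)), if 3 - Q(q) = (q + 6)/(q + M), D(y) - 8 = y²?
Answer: 25184436/1771 ≈ 14220.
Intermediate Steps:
D(y) = 8 + y²
Q(q) = 3 - (6 + q)/(1 + q) (Q(q) = 3 - (q + 6)/(q + 1) = 3 - (6 + q)/(1 + q))
c(R) = 1/(152 + R) (c(R) = 1/(R + (8 + 12²)) = 1/(R + (8 + 144)) = 1/(R + 152) = 1/(152 + R))
(14218 + c(p(-7))) + v(Q(-12)) = (14218 + 1/(152 + 9)) + (-3 + 2*(-12))/(1 - 12) = (14218 + 1/161) + (-3 - 24)/(-11) = (14218 + 1/161) - 1/11*(-27) = 2289099/161 + 27/11 = 25184436/1771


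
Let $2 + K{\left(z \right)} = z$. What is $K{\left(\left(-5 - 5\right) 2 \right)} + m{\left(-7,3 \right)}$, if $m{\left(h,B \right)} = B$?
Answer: $-19$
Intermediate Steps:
$K{\left(z \right)} = -2 + z$
$K{\left(\left(-5 - 5\right) 2 \right)} + m{\left(-7,3 \right)} = \left(-2 + \left(-5 - 5\right) 2\right) + 3 = \left(-2 - 20\right) + 3 = -22 + 3 = -19$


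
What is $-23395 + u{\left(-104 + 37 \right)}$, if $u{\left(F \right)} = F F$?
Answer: $-18906$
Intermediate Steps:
$u{\left(F \right)} = F^{2}$
$-23395 + u{\left(-104 + 37 \right)} = -23395 + \left(-104 + 37\right)^{2} = -23395 + \left(-67\right)^{2} = -23395 + 4489 = -18906$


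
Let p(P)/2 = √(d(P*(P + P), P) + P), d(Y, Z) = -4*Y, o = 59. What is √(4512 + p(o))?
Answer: √(4512 + 2*I*√27789) ≈ 67.217 + 2.48*I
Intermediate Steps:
p(P) = 2*√(P - 8*P²) (p(P) = 2*√(-4*P*(P + P) + P) = 2*√(-4*P*2*P + P) = 2*√(-8*P² + P) = 2*√(P - 8*P²))
√(4512 + p(o)) = √(4512 + 2*√(59*(1 - 8*59))) = √(4512 + 2*√(59*(1 - 472))) = √(4512 + 2*√(59*(-471))) = √(4512 + 2*√(-27789)) = √(4512 + 2*(I*√27789)) = √(4512 + 2*I*√27789)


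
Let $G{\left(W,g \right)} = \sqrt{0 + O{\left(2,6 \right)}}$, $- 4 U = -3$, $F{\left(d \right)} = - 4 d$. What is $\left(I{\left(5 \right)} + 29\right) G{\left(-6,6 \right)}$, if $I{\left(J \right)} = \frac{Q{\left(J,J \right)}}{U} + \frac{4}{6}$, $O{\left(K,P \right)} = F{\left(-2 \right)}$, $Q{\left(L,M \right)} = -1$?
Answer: $\frac{170 \sqrt{2}}{3} \approx 80.139$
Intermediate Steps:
$U = \frac{3}{4}$ ($U = \left(- \frac{1}{4}\right) \left(-3\right) = \frac{3}{4} \approx 0.75$)
$O{\left(K,P \right)} = 8$ ($O{\left(K,P \right)} = \left(-4\right) \left(-2\right) = 8$)
$G{\left(W,g \right)} = 2 \sqrt{2}$ ($G{\left(W,g \right)} = \sqrt{0 + 8} = \sqrt{8} = 2 \sqrt{2}$)
$I{\left(J \right)} = - \frac{2}{3}$ ($I{\left(J \right)} = - \frac{1}{\frac{3}{4}} + \frac{4}{6} = \left(-1\right) \frac{4}{3} + 4 \cdot \frac{1}{6} = - \frac{4}{3} + \frac{2}{3} = - \frac{2}{3}$)
$\left(I{\left(5 \right)} + 29\right) G{\left(-6,6 \right)} = \left(- \frac{2}{3} + 29\right) 2 \sqrt{2} = \frac{85 \cdot 2 \sqrt{2}}{3} = \frac{170 \sqrt{2}}{3}$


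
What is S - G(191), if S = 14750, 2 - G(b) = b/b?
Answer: 14749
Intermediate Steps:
G(b) = 1 (G(b) = 2 - b/b = 2 - 1*1 = 2 - 1 = 1)
S - G(191) = 14750 - 1*1 = 14750 - 1 = 14749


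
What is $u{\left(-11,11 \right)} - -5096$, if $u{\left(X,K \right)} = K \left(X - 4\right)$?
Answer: $4931$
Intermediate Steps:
$u{\left(X,K \right)} = K \left(-4 + X\right)$
$u{\left(-11,11 \right)} - -5096 = 11 \left(-4 - 11\right) - -5096 = 11 \left(-15\right) + 5096 = -165 + 5096 = 4931$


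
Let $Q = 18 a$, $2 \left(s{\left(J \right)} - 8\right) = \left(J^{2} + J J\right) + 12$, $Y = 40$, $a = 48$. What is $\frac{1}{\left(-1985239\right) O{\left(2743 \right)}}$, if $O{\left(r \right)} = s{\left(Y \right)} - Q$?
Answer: $- \frac{1}{1488929250} \approx -6.7162 \cdot 10^{-10}$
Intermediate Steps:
$s{\left(J \right)} = 14 + J^{2}$ ($s{\left(J \right)} = 8 + \frac{\left(J^{2} + J J\right) + 12}{2} = 8 + \frac{\left(J^{2} + J^{2}\right) + 12}{2} = 8 + \frac{2 J^{2} + 12}{2} = 8 + \frac{12 + 2 J^{2}}{2} = 8 + \left(6 + J^{2}\right) = 14 + J^{2}$)
$Q = 864$ ($Q = 18 \cdot 48 = 864$)
$O{\left(r \right)} = 750$ ($O{\left(r \right)} = \left(14 + 40^{2}\right) - 864 = \left(14 + 1600\right) - 864 = 1614 - 864 = 750$)
$\frac{1}{\left(-1985239\right) O{\left(2743 \right)}} = \frac{1}{\left(-1985239\right) 750} = \left(- \frac{1}{1985239}\right) \frac{1}{750} = - \frac{1}{1488929250}$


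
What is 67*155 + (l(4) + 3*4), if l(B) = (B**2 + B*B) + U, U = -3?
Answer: 10426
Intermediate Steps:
l(B) = -3 + 2*B**2 (l(B) = (B**2 + B*B) - 3 = (B**2 + B**2) - 3 = 2*B**2 - 3 = -3 + 2*B**2)
67*155 + (l(4) + 3*4) = 67*155 + ((-3 + 2*4**2) + 3*4) = 10385 + ((-3 + 2*16) + 12) = 10385 + ((-3 + 32) + 12) = 10385 + (29 + 12) = 10385 + 41 = 10426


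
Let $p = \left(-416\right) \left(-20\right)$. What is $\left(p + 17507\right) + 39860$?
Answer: $65687$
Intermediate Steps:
$p = 8320$
$\left(p + 17507\right) + 39860 = \left(8320 + 17507\right) + 39860 = 25827 + 39860 = 65687$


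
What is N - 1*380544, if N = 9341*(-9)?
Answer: -464613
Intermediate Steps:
N = -84069
N - 1*380544 = -84069 - 1*380544 = -84069 - 380544 = -464613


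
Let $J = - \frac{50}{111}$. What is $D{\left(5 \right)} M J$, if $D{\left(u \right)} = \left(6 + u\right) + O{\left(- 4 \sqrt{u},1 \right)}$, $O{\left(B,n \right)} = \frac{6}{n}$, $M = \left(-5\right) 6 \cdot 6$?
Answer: $\frac{51000}{37} \approx 1378.4$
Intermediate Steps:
$M = -180$ ($M = \left(-30\right) 6 = -180$)
$J = - \frac{50}{111}$ ($J = \left(-50\right) \frac{1}{111} = - \frac{50}{111} \approx -0.45045$)
$D{\left(u \right)} = 12 + u$ ($D{\left(u \right)} = \left(6 + u\right) + \frac{6}{1} = \left(6 + u\right) + 6 \cdot 1 = \left(6 + u\right) + 6 = 12 + u$)
$D{\left(5 \right)} M J = \left(12 + 5\right) \left(-180\right) \left(- \frac{50}{111}\right) = 17 \left(-180\right) \left(- \frac{50}{111}\right) = \left(-3060\right) \left(- \frac{50}{111}\right) = \frac{51000}{37}$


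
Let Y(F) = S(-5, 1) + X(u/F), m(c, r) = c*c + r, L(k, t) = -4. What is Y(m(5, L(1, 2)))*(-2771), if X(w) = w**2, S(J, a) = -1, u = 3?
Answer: 133008/49 ≈ 2714.4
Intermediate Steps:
m(c, r) = r + c**2 (m(c, r) = c**2 + r = r + c**2)
Y(F) = -1 + 9/F**2 (Y(F) = -1 + (3/F)**2 = -1 + 9/F**2)
Y(m(5, L(1, 2)))*(-2771) = (-1 + 9/(-4 + 5**2)**2)*(-2771) = (-1 + 9/(-4 + 25)**2)*(-2771) = (-1 + 9/21**2)*(-2771) = (-1 + 9*(1/441))*(-2771) = (-1 + 1/49)*(-2771) = -48/49*(-2771) = 133008/49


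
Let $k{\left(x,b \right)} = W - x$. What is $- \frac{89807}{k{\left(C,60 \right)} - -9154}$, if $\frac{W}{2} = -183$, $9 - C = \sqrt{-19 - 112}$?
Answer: $- \frac{788415653}{77070972} + \frac{89807 i \sqrt{131}}{77070972} \approx -10.23 + 0.013337 i$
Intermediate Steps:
$C = 9 - i \sqrt{131}$ ($C = 9 - \sqrt{-19 - 112} = 9 - \sqrt{-131} = 9 - i \sqrt{131} \approx 9.0 - 11.446 i$)
$W = -366$ ($W = 2 \left(-183\right) = -366$)
$k{\left(x,b \right)} = -366 - x$
$- \frac{89807}{k{\left(C,60 \right)} - -9154} = - \frac{89807}{\left(-366 - \left(9 - i \sqrt{131}\right)\right) - -9154} = - \frac{89807}{\left(-366 - \left(9 - i \sqrt{131}\right)\right) + 9154} = - \frac{89807}{\left(-375 + i \sqrt{131}\right) + 9154} = - \frac{89807}{8779 + i \sqrt{131}}$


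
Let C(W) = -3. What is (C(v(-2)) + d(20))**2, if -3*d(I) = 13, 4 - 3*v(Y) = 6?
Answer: 484/9 ≈ 53.778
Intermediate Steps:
v(Y) = -2/3 (v(Y) = 4/3 - 1/3*6 = 4/3 - 2 = -2/3)
d(I) = -13/3 (d(I) = -1/3*13 = -13/3)
(C(v(-2)) + d(20))**2 = (-3 - 13/3)**2 = (-22/3)**2 = 484/9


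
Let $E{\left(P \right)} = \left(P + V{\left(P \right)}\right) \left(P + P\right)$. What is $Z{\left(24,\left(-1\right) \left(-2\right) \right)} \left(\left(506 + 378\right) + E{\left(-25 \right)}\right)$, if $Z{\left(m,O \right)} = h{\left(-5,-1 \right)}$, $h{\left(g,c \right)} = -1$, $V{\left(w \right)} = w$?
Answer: $-3384$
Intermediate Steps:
$Z{\left(m,O \right)} = -1$
$E{\left(P \right)} = 4 P^{2}$ ($E{\left(P \right)} = \left(P + P\right) \left(P + P\right) = 2 P 2 P = 4 P^{2}$)
$Z{\left(24,\left(-1\right) \left(-2\right) \right)} \left(\left(506 + 378\right) + E{\left(-25 \right)}\right) = - (\left(506 + 378\right) + 4 \left(-25\right)^{2}) = - (884 + 4 \cdot 625) = - (884 + 2500) = \left(-1\right) 3384 = -3384$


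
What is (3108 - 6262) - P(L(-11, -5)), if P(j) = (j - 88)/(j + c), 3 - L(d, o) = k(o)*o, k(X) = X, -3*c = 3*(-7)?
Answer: -9484/3 ≈ -3161.3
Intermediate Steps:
c = 7 (c = -(-7) = -⅓*(-21) = 7)
L(d, o) = 3 - o² (L(d, o) = 3 - o*o = 3 - o²)
P(j) = (-88 + j)/(7 + j) (P(j) = (j - 88)/(j + 7) = (-88 + j)/(7 + j))
(3108 - 6262) - P(L(-11, -5)) = (3108 - 6262) - (-88 + (3 - 1*(-5)²))/(7 + (3 - 1*(-5)²)) = -3154 - (-88 + (3 - 1*25))/(7 + (3 - 1*25)) = -3154 - (-88 + (3 - 25))/(7 + (3 - 25)) = -3154 - (-88 - 22)/(7 - 22) = -3154 - (-110)/(-15) = -3154 - (-1)*(-110)/15 = -3154 - 1*22/3 = -3154 - 22/3 = -9484/3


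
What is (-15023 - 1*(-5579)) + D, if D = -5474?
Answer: -14918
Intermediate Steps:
(-15023 - 1*(-5579)) + D = (-15023 - 1*(-5579)) - 5474 = (-15023 + 5579) - 5474 = -9444 - 5474 = -14918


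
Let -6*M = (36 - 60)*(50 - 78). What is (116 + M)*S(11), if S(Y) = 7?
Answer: 28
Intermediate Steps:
M = -112 (M = -(36 - 60)*(50 - 78)/6 = -(-4)*(-28) = -⅙*672 = -112)
(116 + M)*S(11) = (116 - 112)*7 = 4*7 = 28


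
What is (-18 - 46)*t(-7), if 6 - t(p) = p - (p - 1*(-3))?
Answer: -576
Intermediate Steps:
t(p) = 9 (t(p) = 6 - (p - (p - 1*(-3))) = 6 - (p - (p + 3)) = 6 - (p - (3 + p)) = 6 - (p + (-3 - p)) = 6 - 1*(-3) = 6 + 3 = 9)
(-18 - 46)*t(-7) = (-18 - 46)*9 = -64*9 = -576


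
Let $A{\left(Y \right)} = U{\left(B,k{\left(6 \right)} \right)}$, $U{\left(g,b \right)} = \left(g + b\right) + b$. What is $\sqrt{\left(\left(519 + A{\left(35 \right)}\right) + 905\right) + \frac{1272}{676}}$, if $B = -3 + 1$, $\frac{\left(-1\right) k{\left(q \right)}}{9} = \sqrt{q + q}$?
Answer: $\frac{2 \sqrt{60159 - 1521 \sqrt{3}}}{13} \approx 36.899$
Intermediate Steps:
$k{\left(q \right)} = - 9 \sqrt{2} \sqrt{q}$ ($k{\left(q \right)} = - 9 \sqrt{q + q} = - 9 \sqrt{2 q} = - 9 \sqrt{2} \sqrt{q}$)
$B = -2$
$U{\left(g,b \right)} = g + 2 b$ ($U{\left(g,b \right)} = \left(b + g\right) + b = g + 2 b$)
$A{\left(Y \right)} = -2 - 36 \sqrt{3}$ ($A{\left(Y \right)} = -2 + 2 \left(- 9 \sqrt{2} \sqrt{6}\right) = -2 + 2 \left(- 18 \sqrt{3}\right) = -2 - 36 \sqrt{3}$)
$\sqrt{\left(\left(519 + A{\left(35 \right)}\right) + 905\right) + \frac{1272}{676}} = \sqrt{\left(\left(519 - \left(2 + 36 \sqrt{3}\right)\right) + 905\right) + \frac{1272}{676}} = \sqrt{\left(\left(517 - 36 \sqrt{3}\right) + 905\right) + 1272 \cdot \frac{1}{676}} = \sqrt{\left(1422 - 36 \sqrt{3}\right) + \frac{318}{169}} = \sqrt{\frac{240636}{169} - 36 \sqrt{3}}$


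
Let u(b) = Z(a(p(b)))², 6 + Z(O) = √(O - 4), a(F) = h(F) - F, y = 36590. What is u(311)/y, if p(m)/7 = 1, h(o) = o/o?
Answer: (6 - I*√10)²/36590 ≈ 0.00071058 - 0.0010371*I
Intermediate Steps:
h(o) = 1
p(m) = 7 (p(m) = 7*1 = 7)
a(F) = 1 - F
Z(O) = -6 + √(-4 + O) (Z(O) = -6 + √(O - 4) = -6 + √(-4 + O))
u(b) = (-6 + I*√10)² (u(b) = (-6 + √(-4 + (1 - 1*7)))² = (-6 + √(-4 + (1 - 7)))² = (-6 + √(-4 - 6))² = (-6 + √(-10))² = (-6 + I*√10)²)
u(311)/y = (6 - I*√10)²/36590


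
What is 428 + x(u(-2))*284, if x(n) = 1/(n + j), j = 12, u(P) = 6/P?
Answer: 4136/9 ≈ 459.56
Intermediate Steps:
x(n) = 1/(12 + n) (x(n) = 1/(n + 12) = 1/(12 + n))
428 + x(u(-2))*284 = 428 + 284/(12 + 6/(-2)) = 428 + 284/(12 + 6*(-½)) = 428 + 284/(12 - 3) = 428 + 284/9 = 4136/9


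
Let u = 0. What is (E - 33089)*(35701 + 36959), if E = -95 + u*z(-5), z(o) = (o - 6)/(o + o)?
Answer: -2411149440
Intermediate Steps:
z(o) = (-6 + o)/(2*o) (z(o) = (-6 + o)/((2*o)) = (-6 + o)*(1/(2*o)) = (-6 + o)/(2*o))
E = -95 (E = -95 + 0*((½)*(-6 - 5)/(-5)) = -95 + 0*((½)*(-⅕)*(-11)) = -95 + 0*(11/10) = -95 + 0 = -95)
(E - 33089)*(35701 + 36959) = (-95 - 33089)*(35701 + 36959) = -33184*72660 = -2411149440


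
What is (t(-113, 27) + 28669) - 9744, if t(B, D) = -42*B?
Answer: 23671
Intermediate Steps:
(t(-113, 27) + 28669) - 9744 = (-42*(-113) + 28669) - 9744 = (4746 + 28669) - 9744 = 33415 - 9744 = 23671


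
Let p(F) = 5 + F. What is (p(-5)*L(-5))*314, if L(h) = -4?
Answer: 0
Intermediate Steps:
(p(-5)*L(-5))*314 = ((5 - 5)*(-4))*314 = (0*(-4))*314 = 0*314 = 0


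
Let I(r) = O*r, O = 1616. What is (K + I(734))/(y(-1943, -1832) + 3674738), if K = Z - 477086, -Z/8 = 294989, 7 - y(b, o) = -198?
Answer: -1650854/3674943 ≈ -0.44922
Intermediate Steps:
I(r) = 1616*r
y(b, o) = 205 (y(b, o) = 7 - 1*(-198) = 7 + 198 = 205)
Z = -2359912 (Z = -8*294989 = -2359912)
K = -2836998 (K = -2359912 - 477086 = -2836998)
(K + I(734))/(y(-1943, -1832) + 3674738) = (-2836998 + 1616*734)/(205 + 3674738) = (-2836998 + 1186144)/3674943 = -1650854*1/3674943 = -1650854/3674943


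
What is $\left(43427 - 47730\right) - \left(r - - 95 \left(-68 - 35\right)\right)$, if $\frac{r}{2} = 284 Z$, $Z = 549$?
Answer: $-306350$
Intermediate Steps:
$r = 311832$ ($r = 2 \cdot 284 \cdot 549 = 2 \cdot 155916 = 311832$)
$\left(43427 - 47730\right) - \left(r - - 95 \left(-68 - 35\right)\right) = \left(43427 - 47730\right) - \left(311832 - - 95 \left(-68 - 35\right)\right) = -4303 - \left(311832 - \left(-95\right) \left(-103\right)\right) = -4303 - \left(311832 - 9785\right) = -4303 - 302047 = -306350$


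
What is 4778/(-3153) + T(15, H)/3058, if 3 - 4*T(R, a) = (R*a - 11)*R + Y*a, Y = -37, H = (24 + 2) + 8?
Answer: -9758596/4820937 ≈ -2.0242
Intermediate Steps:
H = 34 (H = 26 + 8 = 34)
T(R, a) = 3/4 + 37*a/4 - R*(-11 + R*a)/4 (T(R, a) = 3/4 - ((R*a - 11)*R - 37*a)/4 = 3/4 - ((-11 + R*a)*R - 37*a)/4 = 3/4 - (R*(-11 + R*a) - 37*a)/4 = 3/4 - (-37*a + R*(-11 + R*a))/4 = 3/4 + (37*a/4 - R*(-11 + R*a)/4) = 3/4 + 37*a/4 - R*(-11 + R*a)/4)
4778/(-3153) + T(15, H)/3058 = 4778/(-3153) + (3/4 + (11/4)*15 + (37/4)*34 - 1/4*34*15**2)/3058 = 4778*(-1/3153) + (3/4 + 165/4 + 629/2 - 1/4*34*225)*(1/3058) = -4778/3153 + (3/4 + 165/4 + 629/2 - 3825/2)*(1/3058) = -4778/3153 - 1556*1/3058 = -4778/3153 - 778/1529 = -9758596/4820937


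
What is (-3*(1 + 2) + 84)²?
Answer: 5625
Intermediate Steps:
(-3*(1 + 2) + 84)² = (-3*3 + 84)² = (-9 + 84)² = 75² = 5625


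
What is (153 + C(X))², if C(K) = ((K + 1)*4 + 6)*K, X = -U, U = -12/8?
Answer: 31329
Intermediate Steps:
U = -3/2 (U = -12*⅛ = -3/2 ≈ -1.5000)
X = 3/2 (X = -1*(-3/2) = 3/2 ≈ 1.5000)
C(K) = K*(10 + 4*K) (C(K) = ((1 + K)*4 + 6)*K = ((4 + 4*K) + 6)*K = (10 + 4*K)*K = K*(10 + 4*K))
(153 + C(X))² = (153 + 2*(3/2)*(5 + 2*(3/2)))² = (153 + 2*(3/2)*(5 + 3))² = (153 + 2*(3/2)*8)² = (153 + 24)² = 177² = 31329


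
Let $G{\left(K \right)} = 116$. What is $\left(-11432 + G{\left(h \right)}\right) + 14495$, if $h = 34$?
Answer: $3179$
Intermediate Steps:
$\left(-11432 + G{\left(h \right)}\right) + 14495 = \left(-11432 + 116\right) + 14495 = -11316 + 14495 = 3179$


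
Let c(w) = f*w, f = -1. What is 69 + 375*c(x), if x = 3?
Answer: -1056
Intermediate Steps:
c(w) = -w
69 + 375*c(x) = 69 + 375*(-1*3) = 69 + 375*(-3) = 69 - 1125 = -1056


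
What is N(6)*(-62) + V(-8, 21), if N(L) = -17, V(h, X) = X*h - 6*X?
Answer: 760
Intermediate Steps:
V(h, X) = -6*X + X*h
N(6)*(-62) + V(-8, 21) = -17*(-62) + 21*(-6 - 8) = 1054 + 21*(-14) = 1054 - 294 = 760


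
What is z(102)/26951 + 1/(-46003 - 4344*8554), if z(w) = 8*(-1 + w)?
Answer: 347979909353/11606939682338 ≈ 0.029980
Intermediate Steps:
z(w) = -8 + 8*w
z(102)/26951 + 1/(-46003 - 4344*8554) = (-8 + 8*102)/26951 + 1/(-46003 - 4344*8554) = (-8 + 816)*(1/26951) + (1/8554)/(-50347) = 808*(1/26951) - 1/50347*1/8554 = 808/26951 - 1/430668238 = 347979909353/11606939682338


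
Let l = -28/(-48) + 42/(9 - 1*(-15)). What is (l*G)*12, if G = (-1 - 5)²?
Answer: 1008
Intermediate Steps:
G = 36 (G = (-6)² = 36)
l = 7/3 (l = -28*(-1/48) + 42/(9 + 15) = 7/12 + 42/24 = 7/12 + 42*(1/24) = 7/12 + 7/4 = 7/3 ≈ 2.3333)
(l*G)*12 = ((7/3)*36)*12 = 84*12 = 1008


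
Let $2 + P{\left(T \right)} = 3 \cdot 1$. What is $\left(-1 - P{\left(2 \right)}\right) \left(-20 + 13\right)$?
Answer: $14$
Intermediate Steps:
$P{\left(T \right)} = 1$ ($P{\left(T \right)} = -2 + 3 \cdot 1 = -2 + 3 = 1$)
$\left(-1 - P{\left(2 \right)}\right) \left(-20 + 13\right) = \left(-1 - 1\right) \left(-20 + 13\right) = \left(-1 - 1\right) \left(-7\right) = \left(-2\right) \left(-7\right) = 14$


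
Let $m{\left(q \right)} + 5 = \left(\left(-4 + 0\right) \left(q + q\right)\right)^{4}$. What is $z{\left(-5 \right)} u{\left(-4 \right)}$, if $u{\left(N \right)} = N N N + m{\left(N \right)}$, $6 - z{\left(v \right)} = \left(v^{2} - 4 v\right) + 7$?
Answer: $-48231322$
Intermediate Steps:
$m{\left(q \right)} = -5 + 4096 q^{4}$ ($m{\left(q \right)} = -5 + \left(\left(-4 + 0\right) \left(q + q\right)\right)^{4} = -5 + \left(- 4 \cdot 2 q\right)^{4} = -5 + \left(- 8 q\right)^{4} = -5 + 4096 q^{4}$)
$z{\left(v \right)} = -1 - v^{2} + 4 v$ ($z{\left(v \right)} = 6 - \left(\left(v^{2} - 4 v\right) + 7\right) = 6 - \left(7 + v^{2} - 4 v\right) = -1 - v^{2} + 4 v$)
$u{\left(N \right)} = -5 + N^{3} + 4096 N^{4}$ ($u{\left(N \right)} = N N N + \left(-5 + 4096 N^{4}\right) = N^{2} N + \left(-5 + 4096 N^{4}\right) = N^{3} + \left(-5 + 4096 N^{4}\right) = -5 + N^{3} + 4096 N^{4}$)
$z{\left(-5 \right)} u{\left(-4 \right)} = \left(-1 - \left(-5\right)^{2} + 4 \left(-5\right)\right) \left(-5 + \left(-4\right)^{3} + 4096 \left(-4\right)^{4}\right) = \left(-1 - 25 - 20\right) \left(-5 - 64 + 4096 \cdot 256\right) = \left(-1 - 25 - 20\right) \left(-5 - 64 + 1048576\right) = \left(-46\right) 1048507 = -48231322$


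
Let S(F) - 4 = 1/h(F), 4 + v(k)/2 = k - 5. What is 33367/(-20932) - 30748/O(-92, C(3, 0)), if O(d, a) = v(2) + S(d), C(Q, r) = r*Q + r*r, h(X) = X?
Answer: 59182045505/19278372 ≈ 3069.9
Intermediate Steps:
v(k) = -18 + 2*k (v(k) = -8 + 2*(k - 5) = -8 + 2*(-5 + k) = -8 + (-10 + 2*k) = -18 + 2*k)
S(F) = 4 + 1/F
C(Q, r) = r**2 + Q*r (C(Q, r) = Q*r + r**2 = r**2 + Q*r)
O(d, a) = -10 + 1/d (O(d, a) = (-18 + 2*2) + (4 + 1/d) = (-18 + 4) + (4 + 1/d) = -14 + (4 + 1/d) = -10 + 1/d)
33367/(-20932) - 30748/O(-92, C(3, 0)) = 33367/(-20932) - 30748/(-10 + 1/(-92)) = 33367*(-1/20932) - 30748/(-10 - 1/92) = -33367/20932 - 30748/(-921/92) = -33367/20932 - 30748*(-92/921) = -33367/20932 + 2828816/921 = 59182045505/19278372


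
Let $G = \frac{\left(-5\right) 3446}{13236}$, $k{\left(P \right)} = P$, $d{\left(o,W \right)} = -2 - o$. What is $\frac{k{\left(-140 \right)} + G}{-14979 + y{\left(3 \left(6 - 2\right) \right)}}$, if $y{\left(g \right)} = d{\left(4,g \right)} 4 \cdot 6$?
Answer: $\frac{935135}{100084014} \approx 0.0093435$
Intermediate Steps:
$G = - \frac{8615}{6618}$ ($G = \left(-17230\right) \frac{1}{13236} = - \frac{8615}{6618} \approx -1.3018$)
$y{\left(g \right)} = -144$ ($y{\left(g \right)} = \left(-2 - 4\right) 4 \cdot 6 = \left(-6\right) 4 \cdot 6 = \left(-24\right) 6 = -144$)
$\frac{k{\left(-140 \right)} + G}{-14979 + y{\left(3 \left(6 - 2\right) \right)}} = \frac{-140 - \frac{8615}{6618}}{-14979 - 144} = - \frac{935135}{6618 \left(-15123\right)} = \left(- \frac{935135}{6618}\right) \left(- \frac{1}{15123}\right) = \frac{935135}{100084014}$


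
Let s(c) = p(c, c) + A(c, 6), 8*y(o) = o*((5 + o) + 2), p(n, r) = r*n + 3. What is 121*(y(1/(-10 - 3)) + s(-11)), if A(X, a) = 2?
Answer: 10300851/676 ≈ 15238.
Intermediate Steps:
p(n, r) = 3 + n*r (p(n, r) = n*r + 3 = 3 + n*r)
y(o) = o*(7 + o)/8 (y(o) = (o*((5 + o) + 2))/8 = (o*(7 + o))/8 = o*(7 + o)/8)
s(c) = 5 + c**2 (s(c) = (3 + c*c) + 2 = (3 + c**2) + 2 = 5 + c**2)
121*(y(1/(-10 - 3)) + s(-11)) = 121*((7 + 1/(-10 - 3))/(8*(-10 - 3)) + (5 + (-11)**2)) = 121*((1/8)*(7 + 1/(-13))/(-13) + (5 + 121)) = 121*((1/8)*(-1/13)*(7 - 1/13) + 126) = 121*((1/8)*(-1/13)*(90/13) + 126) = 121*(-45/676 + 126) = 121*(85131/676) = 10300851/676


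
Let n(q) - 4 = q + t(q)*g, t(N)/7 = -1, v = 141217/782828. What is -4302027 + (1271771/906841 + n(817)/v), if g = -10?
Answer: -550290751060301044/128061365497 ≈ -4.2971e+6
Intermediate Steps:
v = 141217/782828 (v = 141217*(1/782828) = 141217/782828 ≈ 0.18039)
t(N) = -7 (t(N) = 7*(-1) = -7)
n(q) = 74 + q (n(q) = 4 + (q - 7*(-10)) = 4 + (q + 70) = 4 + (70 + q) = 74 + q)
-4302027 + (1271771/906841 + n(817)/v) = -4302027 + (1271771/906841 + (74 + 817)/(141217/782828)) = -4302027 + (1271771*(1/906841) + 891*(782828/141217)) = -4302027 + (1271771/906841 + 697499748/141217) = -4302027 + 632700964661375/128061365497 = -550290751060301044/128061365497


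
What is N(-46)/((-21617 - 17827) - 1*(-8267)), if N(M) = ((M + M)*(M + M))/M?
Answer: 184/31177 ≈ 0.0059018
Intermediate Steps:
N(M) = 4*M (N(M) = ((2*M)*(2*M))/M = (4*M**2)/M = 4*M)
N(-46)/((-21617 - 17827) - 1*(-8267)) = (4*(-46))/((-21617 - 17827) - 1*(-8267)) = -184/(-39444 + 8267) = -184/(-31177) = -184*(-1/31177) = 184/31177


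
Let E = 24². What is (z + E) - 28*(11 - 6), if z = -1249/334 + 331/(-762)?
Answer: 27475799/63627 ≈ 431.83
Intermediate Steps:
E = 576
z = -265573/63627 (z = -1249*1/334 + 331*(-1/762) = -1249/334 - 331/762 = -265573/63627 ≈ -4.1739)
(z + E) - 28*(11 - 6) = (-265573/63627 + 576) - 28*(11 - 6) = 36383579/63627 - 28*5 = 36383579/63627 - 1*140 = 36383579/63627 - 140 = 27475799/63627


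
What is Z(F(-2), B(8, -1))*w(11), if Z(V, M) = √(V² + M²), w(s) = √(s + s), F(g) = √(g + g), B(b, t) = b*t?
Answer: 2*√330 ≈ 36.332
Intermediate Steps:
F(g) = √2*√g (F(g) = √(2*g) = √2*√g)
w(s) = √2*√s (w(s) = √(2*s) = √2*√s)
Z(V, M) = √(M² + V²)
Z(F(-2), B(8, -1))*w(11) = √((8*(-1))² + (√2*√(-2))²)*(√2*√11) = √((-8)² + (√2*(I*√2))²)*√22 = √(64 + (2*I)²)*√22 = √(64 - 4)*√22 = √60*√22 = (2*√15)*√22 = 2*√330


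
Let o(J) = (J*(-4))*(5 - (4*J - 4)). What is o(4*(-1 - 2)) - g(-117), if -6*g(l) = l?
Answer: 5433/2 ≈ 2716.5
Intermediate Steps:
g(l) = -l/6
o(J) = -4*J*(9 - 4*J) (o(J) = (-4*J)*(5 - (-4 + 4*J)) = (-4*J)*(5 + (4 - 4*J)) = (-4*J)*(9 - 4*J) = -4*J*(9 - 4*J))
o(4*(-1 - 2)) - g(-117) = 4*(4*(-1 - 2))*(-9 + 4*(4*(-1 - 2))) - (-1)*(-117)/6 = 4*(4*(-3))*(-9 + 4*(4*(-3))) - 1*39/2 = 4*(-12)*(-9 + 4*(-12)) - 39/2 = 4*(-12)*(-9 - 48) - 39/2 = 4*(-12)*(-57) - 39/2 = 2736 - 39/2 = 5433/2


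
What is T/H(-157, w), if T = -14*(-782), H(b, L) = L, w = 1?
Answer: 10948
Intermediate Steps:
T = 10948
T/H(-157, w) = 10948/1 = 10948*1 = 10948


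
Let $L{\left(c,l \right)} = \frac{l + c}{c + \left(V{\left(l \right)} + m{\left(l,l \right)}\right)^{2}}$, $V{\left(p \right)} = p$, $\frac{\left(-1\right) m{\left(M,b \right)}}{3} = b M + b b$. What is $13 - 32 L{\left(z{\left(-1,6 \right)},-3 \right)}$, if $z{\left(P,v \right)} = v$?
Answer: $\frac{14073}{1085} \approx 12.971$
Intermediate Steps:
$m{\left(M,b \right)} = - 3 b^{2} - 3 M b$ ($m{\left(M,b \right)} = - 3 \left(b M + b b\right) = - 3 \left(M b + b^{2}\right) = - 3 \left(b^{2} + M b\right) = - 3 b^{2} - 3 M b$)
$L{\left(c,l \right)} = \frac{c + l}{c + \left(l - 6 l^{2}\right)^{2}}$ ($L{\left(c,l \right)} = \frac{l + c}{c + \left(l - 3 l \left(l + l\right)\right)^{2}} = \frac{c + l}{c + \left(l - 3 l 2 l\right)^{2}} = \frac{c + l}{c + \left(l - 6 l^{2}\right)^{2}}$)
$13 - 32 L{\left(z{\left(-1,6 \right)},-3 \right)} = 13 - 32 \frac{6 - 3}{6 + \left(-3\right)^{2} \left(1 - -18\right)^{2}} = 13 - 32 \frac{1}{6 + 9 \left(1 + 18\right)^{2}} \cdot 3 = 13 - 32 \frac{1}{6 + 9 \cdot 19^{2}} \cdot 3 = 13 - 32 \frac{1}{6 + 9 \cdot 361} \cdot 3 = 13 - 32 \frac{1}{6 + 3249} \cdot 3 = 13 - 32 \cdot \frac{1}{3255} \cdot 3 = 13 - \frac{32}{1085} = \frac{14073}{1085}$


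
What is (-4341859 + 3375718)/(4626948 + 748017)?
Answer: -322047/1791655 ≈ -0.17975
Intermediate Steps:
(-4341859 + 3375718)/(4626948 + 748017) = -966141/5374965 = -966141*1/5374965 = -322047/1791655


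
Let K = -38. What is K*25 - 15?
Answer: -965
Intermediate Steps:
K*25 - 15 = -38*25 - 15 = -950 - 15 = -965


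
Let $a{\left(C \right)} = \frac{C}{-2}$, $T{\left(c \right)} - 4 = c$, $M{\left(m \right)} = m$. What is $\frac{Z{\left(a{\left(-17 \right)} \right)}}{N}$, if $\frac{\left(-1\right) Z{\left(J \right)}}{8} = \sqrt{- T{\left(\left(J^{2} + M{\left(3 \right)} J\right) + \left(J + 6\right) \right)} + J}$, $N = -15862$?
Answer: $\frac{2 i \sqrt{431}}{7931} \approx 0.0052353 i$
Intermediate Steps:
$T{\left(c \right)} = 4 + c$
$a{\left(C \right)} = - \frac{C}{2}$ ($a{\left(C \right)} = C \left(- \frac{1}{2}\right) = - \frac{C}{2}$)
$Z{\left(J \right)} = - 8 \sqrt{-10 - J^{2} - 3 J}$ ($Z{\left(J \right)} = - 8 \sqrt{- (4 + \left(\left(J^{2} + 3 J\right) + \left(J + 6\right)\right)) + J} = - 8 \sqrt{- (4 + \left(\left(J^{2} + 3 J\right) + \left(6 + J\right)\right)) + J} = - 8 \sqrt{- (4 + \left(6 + J^{2} + 4 J\right)) + J} = - 8 \sqrt{- (10 + J^{2} + 4 J) + J} = - 8 \sqrt{\left(-10 - J^{2} - 4 J\right) + J} = - 8 \sqrt{-10 - J^{2} - 3 J}$)
$\frac{Z{\left(a{\left(-17 \right)} \right)}}{N} = \frac{\left(-8\right) \sqrt{-10 - \left(\left(- \frac{1}{2}\right) \left(-17\right)\right)^{2} - 3 \left(\left(- \frac{1}{2}\right) \left(-17\right)\right)}}{-15862} = - 8 \sqrt{-10 - \left(\frac{17}{2}\right)^{2} - \frac{51}{2}} \left(- \frac{1}{15862}\right) = - 8 \sqrt{-10 - \frac{289}{4} - \frac{51}{2}} \left(- \frac{1}{15862}\right) = - 8 \sqrt{- \frac{431}{4}} \left(- \frac{1}{15862}\right) = - 8 \frac{i \sqrt{431}}{2} \left(- \frac{1}{15862}\right) = - 4 i \sqrt{431} \left(- \frac{1}{15862}\right) = \frac{2 i \sqrt{431}}{7931}$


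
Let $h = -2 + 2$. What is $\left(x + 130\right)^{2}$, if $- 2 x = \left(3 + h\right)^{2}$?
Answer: $\frac{63001}{4} \approx 15750.0$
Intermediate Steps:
$h = 0$
$x = - \frac{9}{2}$ ($x = - \frac{\left(3 + 0\right)^{2}}{2} = - \frac{3^{2}}{2} = \left(- \frac{1}{2}\right) 9 = - \frac{9}{2} \approx -4.5$)
$\left(x + 130\right)^{2} = \left(- \frac{9}{2} + 130\right)^{2} = \left(\frac{251}{2}\right)^{2} = \frac{63001}{4}$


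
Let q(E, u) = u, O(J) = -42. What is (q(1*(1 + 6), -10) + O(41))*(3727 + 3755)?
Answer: -389064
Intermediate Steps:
(q(1*(1 + 6), -10) + O(41))*(3727 + 3755) = (-10 - 42)*(3727 + 3755) = -52*7482 = -389064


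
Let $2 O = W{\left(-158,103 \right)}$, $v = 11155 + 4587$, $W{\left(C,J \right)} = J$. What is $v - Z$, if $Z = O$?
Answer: $\frac{31381}{2} \approx 15691.0$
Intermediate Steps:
$v = 15742$
$O = \frac{103}{2}$ ($O = \frac{1}{2} \cdot 103 = \frac{103}{2} \approx 51.5$)
$Z = \frac{103}{2} \approx 51.5$
$v - Z = 15742 - \frac{103}{2} = \frac{31381}{2}$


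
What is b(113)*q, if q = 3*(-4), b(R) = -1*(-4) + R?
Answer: -1404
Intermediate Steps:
b(R) = 4 + R
q = -12
b(113)*q = (4 + 113)*(-12) = 117*(-12) = -1404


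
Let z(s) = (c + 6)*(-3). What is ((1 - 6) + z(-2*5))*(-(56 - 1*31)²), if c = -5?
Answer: 5000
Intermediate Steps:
z(s) = -3 (z(s) = (-5 + 6)*(-3) = 1*(-3) = -3)
((1 - 6) + z(-2*5))*(-(56 - 1*31)²) = ((1 - 6) - 3)*(-(56 - 1*31)²) = (-5 - 3)*(-(56 - 31)²) = -(-8)*25² = -(-8)*625 = -8*(-625) = 5000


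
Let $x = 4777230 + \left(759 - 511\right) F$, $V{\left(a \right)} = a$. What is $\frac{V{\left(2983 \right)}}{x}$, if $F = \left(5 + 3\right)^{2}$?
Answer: $\frac{2983}{4793102} \approx 0.00062235$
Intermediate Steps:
$F = 64$ ($F = 8^{2} = 64$)
$x = 4793102$ ($x = 4777230 + \left(759 - 511\right) 64 = 4777230 + 248 \cdot 64 = 4777230 + 15872 = 4793102$)
$\frac{V{\left(2983 \right)}}{x} = \frac{2983}{4793102}$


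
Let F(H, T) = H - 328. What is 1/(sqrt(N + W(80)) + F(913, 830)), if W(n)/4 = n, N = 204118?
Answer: 15/3533 - sqrt(204438)/137787 ≈ 0.00096418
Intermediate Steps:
F(H, T) = -328 + H
W(n) = 4*n
1/(sqrt(N + W(80)) + F(913, 830)) = 1/(sqrt(204118 + 4*80) + (-328 + 913)) = 1/(sqrt(204118 + 320) + 585) = 1/(sqrt(204438) + 585) = 1/(585 + sqrt(204438))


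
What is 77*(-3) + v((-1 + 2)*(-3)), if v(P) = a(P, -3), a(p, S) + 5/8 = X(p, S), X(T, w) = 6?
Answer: -1805/8 ≈ -225.63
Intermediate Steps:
a(p, S) = 43/8 (a(p, S) = -5/8 + 6 = 43/8)
v(P) = 43/8
77*(-3) + v((-1 + 2)*(-3)) = 77*(-3) + 43/8 = -231 + 43/8 = -1805/8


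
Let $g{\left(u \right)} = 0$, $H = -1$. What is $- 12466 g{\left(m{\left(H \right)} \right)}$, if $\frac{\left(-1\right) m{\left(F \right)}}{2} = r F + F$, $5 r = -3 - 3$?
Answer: $0$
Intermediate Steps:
$r = - \frac{6}{5}$ ($r = \frac{-3 - 3}{5} = \frac{1}{5} \left(-6\right) = - \frac{6}{5} \approx -1.2$)
$m{\left(F \right)} = \frac{2 F}{5}$ ($m{\left(F \right)} = - 2 \left(- \frac{6 F}{5} + F\right) = - 2 \left(- \frac{F}{5}\right) = \frac{2 F}{5}$)
$- 12466 g{\left(m{\left(H \right)} \right)} = \left(-12466\right) 0 = 0$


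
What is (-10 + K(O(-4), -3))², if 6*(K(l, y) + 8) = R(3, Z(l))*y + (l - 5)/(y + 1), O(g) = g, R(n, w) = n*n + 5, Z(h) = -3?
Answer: 9409/16 ≈ 588.06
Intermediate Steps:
R(n, w) = 5 + n² (R(n, w) = n² + 5 = 5 + n²)
K(l, y) = -8 + 7*y/3 + (-5 + l)/(6*(1 + y)) (K(l, y) = -8 + ((5 + 3²)*y + (l - 5)/(y + 1))/6 = -8 + ((5 + 9)*y + (-5 + l)/(1 + y))/6 = -8 + (14*y + (-5 + l)/(1 + y))/6 = -8 + (7*y/3 + (-5 + l)/(6*(1 + y))) = -8 + 7*y/3 + (-5 + l)/(6*(1 + y)))
(-10 + K(O(-4), -3))² = (-10 + (-53 - 4 - 34*(-3) + 14*(-3)²)/(6*(1 - 3)))² = (-10 + (⅙)*(-53 - 4 + 102 + 14*9)/(-2))² = (-10 + (⅙)*(-½)*(-53 - 4 + 102 + 126))² = (-10 + (⅙)*(-½)*171)² = (-10 - 57/4)² = (-97/4)² = 9409/16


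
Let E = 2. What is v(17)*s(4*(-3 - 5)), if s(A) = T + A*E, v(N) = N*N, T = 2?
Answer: -17918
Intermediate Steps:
v(N) = N²
s(A) = 2 + 2*A (s(A) = 2 + A*2 = 2 + 2*A)
v(17)*s(4*(-3 - 5)) = 17²*(2 + 2*(4*(-3 - 5))) = 289*(2 + 2*(4*(-8))) = 289*(2 + 2*(-32)) = 289*(2 - 64) = 289*(-62) = -17918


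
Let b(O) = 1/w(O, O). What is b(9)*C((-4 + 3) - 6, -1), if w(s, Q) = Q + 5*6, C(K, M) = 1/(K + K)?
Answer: -1/546 ≈ -0.0018315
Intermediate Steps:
C(K, M) = 1/(2*K)
w(s, Q) = 30 + Q (w(s, Q) = Q + 30 = 30 + Q)
b(O) = 1/(30 + O)
b(9)*C((-4 + 3) - 6, -1) = (1/(2*((-4 + 3) - 6)))/(30 + 9) = (1/(2*(-1 - 6)))/39 = ((1/2)/(-7))/39 = ((1/2)*(-1/7))/39 = (1/39)*(-1/14) = -1/546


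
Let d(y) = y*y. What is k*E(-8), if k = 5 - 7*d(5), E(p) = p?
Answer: 1360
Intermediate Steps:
d(y) = y**2
k = -170 (k = 5 - 7*5**2 = 5 - 7*25 = 5 - 175 = -170)
k*E(-8) = -170*(-8) = 1360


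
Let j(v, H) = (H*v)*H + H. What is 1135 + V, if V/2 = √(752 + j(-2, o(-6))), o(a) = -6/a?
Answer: 1135 + 2*√751 ≈ 1189.8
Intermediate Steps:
j(v, H) = H + v*H² (j(v, H) = v*H² + H = H + v*H²)
V = 2*√751 (V = 2*√(752 + (-6/(-6))*(1 - 6/(-6)*(-2))) = 2*√(752 + (-6*(-⅙))*(1 - 6*(-⅙)*(-2))) = 2*√(752 + 1*(1 + 1*(-2))) = 2*√(752 + 1*(1 - 2)) = 2*√(752 + 1*(-1)) = 2*√(752 - 1) = 2*√751 ≈ 54.809)
1135 + V = 1135 + 2*√751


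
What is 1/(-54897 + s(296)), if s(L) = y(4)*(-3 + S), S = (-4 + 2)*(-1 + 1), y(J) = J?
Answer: -1/54909 ≈ -1.8212e-5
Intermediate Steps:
S = 0 (S = -2*0 = 0)
s(L) = -12 (s(L) = 4*(-3 + 0) = 4*(-3) = -12)
1/(-54897 + s(296)) = 1/(-54897 - 12) = 1/(-54909) = -1/54909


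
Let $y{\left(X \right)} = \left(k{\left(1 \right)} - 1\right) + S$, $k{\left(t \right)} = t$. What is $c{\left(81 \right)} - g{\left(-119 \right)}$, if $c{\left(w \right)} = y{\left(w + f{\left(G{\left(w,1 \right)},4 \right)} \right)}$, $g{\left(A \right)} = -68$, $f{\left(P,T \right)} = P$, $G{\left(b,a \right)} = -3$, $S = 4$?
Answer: $72$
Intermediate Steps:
$y{\left(X \right)} = 4$ ($y{\left(X \right)} = \left(1 - 1\right) + 4 = 0 + 4 = 4$)
$c{\left(w \right)} = 4$
$c{\left(81 \right)} - g{\left(-119 \right)} = 4 - -68 = 4 + 68 = 72$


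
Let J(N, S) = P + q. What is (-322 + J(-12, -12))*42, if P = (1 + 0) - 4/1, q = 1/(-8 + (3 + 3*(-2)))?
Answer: -150192/11 ≈ -13654.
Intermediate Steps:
q = -1/11 (q = 1/(-8 + (3 - 6)) = 1/(-8 - 3) = 1/(-11) = -1/11 ≈ -0.090909)
P = -3 (P = 1 - 4*1 = 1 - 4 = -3)
J(N, S) = -34/11 (J(N, S) = -3 - 1/11 = -34/11)
(-322 + J(-12, -12))*42 = (-322 - 34/11)*42 = -3576/11*42 = -150192/11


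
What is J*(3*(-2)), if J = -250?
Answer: 1500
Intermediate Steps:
J*(3*(-2)) = -750*(-2) = -250*(-6) = 1500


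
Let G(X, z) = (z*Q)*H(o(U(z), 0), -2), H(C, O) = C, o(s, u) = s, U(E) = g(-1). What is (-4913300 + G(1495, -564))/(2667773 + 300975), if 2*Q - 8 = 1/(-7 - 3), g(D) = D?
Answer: -24555361/14843740 ≈ -1.6543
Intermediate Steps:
U(E) = -1
Q = 79/20 (Q = 4 + 1/(2*(-7 - 3)) = 4 + (½)/(-10) = 4 + (½)*(-⅒) = 4 - 1/20 = 79/20 ≈ 3.9500)
G(X, z) = -79*z/20 (G(X, z) = (z*(79/20))*(-1) = (79*z/20)*(-1) = -79*z/20)
(-4913300 + G(1495, -564))/(2667773 + 300975) = (-4913300 - 79/20*(-564))/(2667773 + 300975) = (-4913300 + 11139/5)/2968748 = -24555361/5*1/2968748 = -24555361/14843740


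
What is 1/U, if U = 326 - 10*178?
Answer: -1/1454 ≈ -0.00068776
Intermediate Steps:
U = -1454 (U = 326 - 1780 = -1454)
1/U = 1/(-1454) = -1/1454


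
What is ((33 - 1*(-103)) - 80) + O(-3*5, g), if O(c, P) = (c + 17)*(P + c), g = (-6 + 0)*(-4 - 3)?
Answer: 110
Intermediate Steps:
g = 42 (g = -6*(-7) = 42)
O(c, P) = (17 + c)*(P + c)
((33 - 1*(-103)) - 80) + O(-3*5, g) = ((33 - 1*(-103)) - 80) + ((-3*5)² + 17*42 + 17*(-3*5) + 42*(-3*5)) = ((33 + 103) - 80) + ((-15)² + 714 + 17*(-15) + 42*(-15)) = (136 - 80) + (225 + 714 - 255 - 630) = 56 + 54 = 110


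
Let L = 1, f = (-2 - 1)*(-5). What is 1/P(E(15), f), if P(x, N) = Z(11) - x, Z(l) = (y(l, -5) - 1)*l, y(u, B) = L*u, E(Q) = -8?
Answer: 1/118 ≈ 0.0084746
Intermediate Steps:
f = 15 (f = -3*(-5) = 15)
y(u, B) = u (y(u, B) = 1*u = u)
Z(l) = l*(-1 + l) (Z(l) = (l - 1)*l = (-1 + l)*l = l*(-1 + l))
P(x, N) = 110 - x (P(x, N) = 11*(-1 + 11) - x = 11*10 - x = 110 - x)
1/P(E(15), f) = 1/(110 - 1*(-8)) = 1/(110 + 8) = 1/118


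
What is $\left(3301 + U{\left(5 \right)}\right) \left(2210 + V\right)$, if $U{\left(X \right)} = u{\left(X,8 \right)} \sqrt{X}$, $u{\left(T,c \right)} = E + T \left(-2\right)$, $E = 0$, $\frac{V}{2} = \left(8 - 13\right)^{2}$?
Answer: $7460260 - 22600 \sqrt{5} \approx 7.4097 \cdot 10^{6}$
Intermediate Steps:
$V = 50$ ($V = 2 \left(8 - 13\right)^{2} = 2 \left(-5\right)^{2} = 2 \cdot 25 = 50$)
$u{\left(T,c \right)} = - 2 T$ ($u{\left(T,c \right)} = 0 + T \left(-2\right) = 0 - 2 T = - 2 T$)
$U{\left(X \right)} = - 2 X^{\frac{3}{2}}$ ($U{\left(X \right)} = - 2 X \sqrt{X} = - 2 X^{\frac{3}{2}}$)
$\left(3301 + U{\left(5 \right)}\right) \left(2210 + V\right) = \left(3301 - 2 \cdot 5^{\frac{3}{2}}\right) \left(2210 + 50\right) = \left(3301 - 2 \cdot 5 \sqrt{5}\right) 2260 = \left(3301 - 10 \sqrt{5}\right) 2260 = 7460260 - 22600 \sqrt{5}$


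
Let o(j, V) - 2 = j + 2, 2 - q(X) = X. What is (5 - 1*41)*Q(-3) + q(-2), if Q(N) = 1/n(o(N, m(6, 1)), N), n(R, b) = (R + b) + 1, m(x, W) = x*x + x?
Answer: 40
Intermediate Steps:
q(X) = 2 - X
m(x, W) = x + x**2 (m(x, W) = x**2 + x = x + x**2)
o(j, V) = 4 + j (o(j, V) = 2 + (j + 2) = 2 + (2 + j) = 4 + j)
n(R, b) = 1 + R + b
Q(N) = 1/(5 + 2*N) (Q(N) = 1/(1 + (4 + N) + N) = 1/(5 + 2*N))
(5 - 1*41)*Q(-3) + q(-2) = (5 - 1*41)/(5 + 2*(-3)) + (2 - 1*(-2)) = (5 - 41)/(5 - 6) + (2 + 2) = -36/(-1) + 4 = -36*(-1) + 4 = 36 + 4 = 40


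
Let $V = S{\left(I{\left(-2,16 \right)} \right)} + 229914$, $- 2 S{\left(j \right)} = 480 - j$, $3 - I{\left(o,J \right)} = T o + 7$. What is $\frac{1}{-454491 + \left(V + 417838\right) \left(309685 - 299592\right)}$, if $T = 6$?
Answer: $\frac{1}{6534924497} \approx 1.5302 \cdot 10^{-10}$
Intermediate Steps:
$I{\left(o,J \right)} = -4 - 6 o$ ($I{\left(o,J \right)} = 3 - \left(6 o + 7\right) = 3 - \left(7 + 6 o\right) = -4 - 6 o$)
$S{\left(j \right)} = -240 + \frac{j}{2}$ ($S{\left(j \right)} = - \frac{480 - j}{2} = -240 + \frac{j}{2}$)
$V = 229678$ ($V = \left(-240 + \frac{-4 - -12}{2}\right) + 229914 = \left(-240 + \frac{-4 + 12}{2}\right) + 229914 = \left(-240 + \frac{1}{2} \cdot 8\right) + 229914 = \left(-240 + 4\right) + 229914 = -236 + 229914 = 229678$)
$\frac{1}{-454491 + \left(V + 417838\right) \left(309685 - 299592\right)} = \frac{1}{-454491 + \left(229678 + 417838\right) \left(309685 - 299592\right)} = \frac{1}{-454491 + 647516 \cdot 10093} = \frac{1}{-454491 + 6535378988} = \frac{1}{6534924497}$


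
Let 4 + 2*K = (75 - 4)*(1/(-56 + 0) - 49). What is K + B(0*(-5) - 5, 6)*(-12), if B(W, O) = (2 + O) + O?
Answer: -213935/112 ≈ -1910.1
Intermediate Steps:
B(W, O) = 2 + 2*O
K = -195119/112 (K = -2 + ((75 - 4)*(1/(-56 + 0) - 49))/2 = -2 + (71*(1/(-56) - 49))/2 = -2 + (71*(-1/56 - 49))/2 = -2 + (71*(-2745/56))/2 = -2 + (½)*(-194895/56) = -2 - 194895/112 = -195119/112 ≈ -1742.1)
K + B(0*(-5) - 5, 6)*(-12) = -195119/112 + (2 + 2*6)*(-12) = -195119/112 + (2 + 12)*(-12) = -195119/112 + 14*(-12) = -195119/112 - 168 = -213935/112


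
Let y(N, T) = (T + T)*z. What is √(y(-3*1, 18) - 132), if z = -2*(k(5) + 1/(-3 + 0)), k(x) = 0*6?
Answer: 6*I*√3 ≈ 10.392*I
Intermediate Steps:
k(x) = 0
z = ⅔ (z = -2*(0 + 1/(-3 + 0)) = -2*(0 + 1/(-3)) = -2*(0 - ⅓) = -2*(-⅓) = ⅔ ≈ 0.66667)
y(N, T) = 4*T/3 (y(N, T) = (T + T)*(⅔) = (2*T)*(⅔) = 4*T/3)
√(y(-3*1, 18) - 132) = √((4/3)*18 - 132) = √(24 - 132) = √(-108) = 6*I*√3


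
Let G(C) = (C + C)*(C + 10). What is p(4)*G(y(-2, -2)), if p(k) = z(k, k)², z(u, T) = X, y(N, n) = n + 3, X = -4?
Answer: 352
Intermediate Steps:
y(N, n) = 3 + n
G(C) = 2*C*(10 + C) (G(C) = (2*C)*(10 + C) = 2*C*(10 + C))
z(u, T) = -4
p(k) = 16 (p(k) = (-4)² = 16)
p(4)*G(y(-2, -2)) = 16*(2*(3 - 2)*(10 + (3 - 2))) = 16*(2*1*(10 + 1)) = 16*(2*1*11) = 16*22 = 352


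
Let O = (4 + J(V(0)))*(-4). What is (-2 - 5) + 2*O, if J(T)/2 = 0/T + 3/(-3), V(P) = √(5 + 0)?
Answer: -23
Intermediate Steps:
V(P) = √5
J(T) = -2 (J(T) = 2*(0/T + 3/(-3)) = 2*(0 + 3*(-⅓)) = 2*(0 - 1) = 2*(-1) = -2)
O = -8 (O = (4 - 2)*(-4) = 2*(-4) = -8)
(-2 - 5) + 2*O = (-2 - 5) + 2*(-8) = -7 - 16 = -23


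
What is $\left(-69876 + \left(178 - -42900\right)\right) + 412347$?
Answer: $385549$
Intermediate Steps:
$\left(-69876 + \left(178 - -42900\right)\right) + 412347 = \left(-69876 + \left(178 + 42900\right)\right) + 412347 = \left(-69876 + 43078\right) + 412347 = -26798 + 412347 = 385549$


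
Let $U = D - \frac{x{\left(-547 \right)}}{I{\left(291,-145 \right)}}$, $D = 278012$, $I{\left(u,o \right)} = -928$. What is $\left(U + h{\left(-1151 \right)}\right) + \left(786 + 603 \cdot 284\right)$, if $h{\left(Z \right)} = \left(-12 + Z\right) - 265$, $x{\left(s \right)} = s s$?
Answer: $\frac{416620425}{928} \approx 4.4894 \cdot 10^{5}$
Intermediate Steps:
$x{\left(s \right)} = s^{2}$
$h{\left(Z \right)} = -277 + Z$
$U = \frac{258294345}{928}$ ($U = 278012 - \frac{\left(-547\right)^{2}}{-928} = 278012 - 299209 \left(- \frac{1}{928}\right) = 278012 - - \frac{299209}{928} = 278012 + \frac{299209}{928} = \frac{258294345}{928} \approx 2.7833 \cdot 10^{5}$)
$\left(U + h{\left(-1151 \right)}\right) + \left(786 + 603 \cdot 284\right) = \left(\frac{258294345}{928} - 1428\right) + \left(786 + 603 \cdot 284\right) = \left(\frac{258294345}{928} - 1428\right) + \left(786 + 171252\right) = \frac{256969161}{928} + 172038 = \frac{416620425}{928}$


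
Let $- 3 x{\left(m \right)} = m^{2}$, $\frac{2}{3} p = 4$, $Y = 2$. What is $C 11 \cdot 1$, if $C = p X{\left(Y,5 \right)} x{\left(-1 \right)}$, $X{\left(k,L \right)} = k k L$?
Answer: $-440$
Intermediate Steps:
$p = 6$ ($p = \frac{3}{2} \cdot 4 = 6$)
$X{\left(k,L \right)} = L k^{2}$ ($X{\left(k,L \right)} = k^{2} L = L k^{2}$)
$x{\left(m \right)} = - \frac{m^{2}}{3}$
$C = -40$ ($C = 6 \cdot 5 \cdot 2^{2} \left(- \frac{\left(-1\right)^{2}}{3}\right) = 6 \cdot 5 \cdot 4 \left(\left(- \frac{1}{3}\right) 1\right) = 6 \cdot 20 \left(- \frac{1}{3}\right) = 120 \left(- \frac{1}{3}\right) = -40$)
$C 11 \cdot 1 = \left(-40\right) 11 \cdot 1 = \left(-440\right) 1 = -440$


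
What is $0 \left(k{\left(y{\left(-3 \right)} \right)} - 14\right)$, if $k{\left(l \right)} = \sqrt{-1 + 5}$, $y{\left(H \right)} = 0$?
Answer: $0$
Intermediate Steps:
$k{\left(l \right)} = 2$ ($k{\left(l \right)} = \sqrt{4} = 2$)
$0 \left(k{\left(y{\left(-3 \right)} \right)} - 14\right) = 0 \left(2 - 14\right) = 0 \left(-12\right) = 0$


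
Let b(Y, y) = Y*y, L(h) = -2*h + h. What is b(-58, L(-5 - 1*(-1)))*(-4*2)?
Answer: 1856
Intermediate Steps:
L(h) = -h
b(-58, L(-5 - 1*(-1)))*(-4*2) = (-(-58)*(-5 - 1*(-1)))*(-4*2) = -(-58)*(-5 + 1)*(-8) = -(-58)*(-4)*(-8) = -58*4*(-8) = -232*(-8) = 1856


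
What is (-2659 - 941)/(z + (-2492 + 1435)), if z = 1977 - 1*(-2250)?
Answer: -360/317 ≈ -1.1356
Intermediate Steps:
z = 4227 (z = 1977 + 2250 = 4227)
(-2659 - 941)/(z + (-2492 + 1435)) = (-2659 - 941)/(4227 + (-2492 + 1435)) = -3600/(4227 - 1057) = -3600/3170 = -3600*1/3170 = -360/317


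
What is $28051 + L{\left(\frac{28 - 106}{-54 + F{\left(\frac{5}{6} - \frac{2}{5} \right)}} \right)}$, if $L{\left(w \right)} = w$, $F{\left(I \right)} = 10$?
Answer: $\frac{617161}{22} \approx 28053.0$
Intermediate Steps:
$28051 + L{\left(\frac{28 - 106}{-54 + F{\left(\frac{5}{6} - \frac{2}{5} \right)}} \right)} = 28051 + \frac{28 - 106}{-54 + 10} = 28051 - \frac{78}{-44} = 28051 - - \frac{39}{22} = 28051 + \frac{39}{22} = \frac{617161}{22}$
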